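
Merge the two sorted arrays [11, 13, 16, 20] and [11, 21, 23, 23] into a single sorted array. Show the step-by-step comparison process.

Merging process:

Compare 11 vs 11: take 11 from left. Merged: [11]
Compare 13 vs 11: take 11 from right. Merged: [11, 11]
Compare 13 vs 21: take 13 from left. Merged: [11, 11, 13]
Compare 16 vs 21: take 16 from left. Merged: [11, 11, 13, 16]
Compare 20 vs 21: take 20 from left. Merged: [11, 11, 13, 16, 20]
Append remaining from right: [21, 23, 23]. Merged: [11, 11, 13, 16, 20, 21, 23, 23]

Final merged array: [11, 11, 13, 16, 20, 21, 23, 23]
Total comparisons: 5

The merged array is [11, 11, 13, 16, 20, 21, 23, 23], requiring 5 comparisons. The merge step runs in O(n) time where n is the total number of elements.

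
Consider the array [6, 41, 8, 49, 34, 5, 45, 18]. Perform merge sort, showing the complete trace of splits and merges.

Merge sort trace:

Split: [6, 41, 8, 49, 34, 5, 45, 18] -> [6, 41, 8, 49] and [34, 5, 45, 18]
  Split: [6, 41, 8, 49] -> [6, 41] and [8, 49]
    Split: [6, 41] -> [6] and [41]
    Merge: [6] + [41] -> [6, 41]
    Split: [8, 49] -> [8] and [49]
    Merge: [8] + [49] -> [8, 49]
  Merge: [6, 41] + [8, 49] -> [6, 8, 41, 49]
  Split: [34, 5, 45, 18] -> [34, 5] and [45, 18]
    Split: [34, 5] -> [34] and [5]
    Merge: [34] + [5] -> [5, 34]
    Split: [45, 18] -> [45] and [18]
    Merge: [45] + [18] -> [18, 45]
  Merge: [5, 34] + [18, 45] -> [5, 18, 34, 45]
Merge: [6, 8, 41, 49] + [5, 18, 34, 45] -> [5, 6, 8, 18, 34, 41, 45, 49]

Final sorted array: [5, 6, 8, 18, 34, 41, 45, 49]

The merge sort proceeds by recursively splitting the array and merging sorted halves.
After all merges, the sorted array is [5, 6, 8, 18, 34, 41, 45, 49].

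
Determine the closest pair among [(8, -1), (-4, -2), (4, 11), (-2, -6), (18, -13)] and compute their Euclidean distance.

Computing all pairwise distances among 5 points:

d((8, -1), (-4, -2)) = 12.0416
d((8, -1), (4, 11)) = 12.6491
d((8, -1), (-2, -6)) = 11.1803
d((8, -1), (18, -13)) = 15.6205
d((-4, -2), (4, 11)) = 15.2643
d((-4, -2), (-2, -6)) = 4.4721 <-- minimum
d((-4, -2), (18, -13)) = 24.5967
d((4, 11), (-2, -6)) = 18.0278
d((4, 11), (18, -13)) = 27.7849
d((-2, -6), (18, -13)) = 21.1896

Closest pair: (-4, -2) and (-2, -6) with distance 4.4721

The closest pair is (-4, -2) and (-2, -6) with Euclidean distance 4.4721. For 5 points, brute-force pairwise comparison is shown above. For large n, the divide-and-conquer algorithm (sort by x, recurse on halves, check the dividing strip) achieves O(n log n).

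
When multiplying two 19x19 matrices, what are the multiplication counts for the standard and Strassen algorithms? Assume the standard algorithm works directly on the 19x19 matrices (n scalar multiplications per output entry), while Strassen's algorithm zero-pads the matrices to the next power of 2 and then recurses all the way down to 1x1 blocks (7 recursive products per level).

Matrix multiplication for 19x19 matrices:

Strassen's algorithm requires power-of-2 dimensions. Pad 19x19 to 32x32 (next power of 2).

Standard algorithm: 19^3 = 6859 multiplications
Strassen's algorithm: 7^(log2(32)) = 7^5 = 16807 multiplications
Difference: 6859 - 16807 = -9948 (Strassen uses MORE here due to padding overhead — for small or just-over-power-of-2 n, padding can outweigh the per-level savings)

Standard: 6859 multiplications (19^3). Strassen: 16807 multiplications (7^5, after padding to 32x32). Strassen reduces 8 recursive multiplications to 7 at each level.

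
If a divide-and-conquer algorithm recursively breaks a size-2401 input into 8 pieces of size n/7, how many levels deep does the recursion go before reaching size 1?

For divide and conquer with division factor 7:

Problem sizes at each level:
Level 0: 2401
Level 1: 343
Level 2: 49
Level 3: 7
Level 4: 1

The root is level 0 and the size-1 base case is level 4 (the tree spans levels 0 through 4, i.e. 5 levels counting the root), so the depth is the number of divisions: log_7(2401) = 4

The recursion tree depth is log_7(2401) = 4. At each level, the problem size is divided by 7, so it takes 4 divisions to reduce to a base case of size 1. The algorithm makes 8 recursive calls at each level.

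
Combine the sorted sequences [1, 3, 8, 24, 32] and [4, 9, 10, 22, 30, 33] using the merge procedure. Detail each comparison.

Merging process:

Compare 1 vs 4: take 1 from left. Merged: [1]
Compare 3 vs 4: take 3 from left. Merged: [1, 3]
Compare 8 vs 4: take 4 from right. Merged: [1, 3, 4]
Compare 8 vs 9: take 8 from left. Merged: [1, 3, 4, 8]
Compare 24 vs 9: take 9 from right. Merged: [1, 3, 4, 8, 9]
Compare 24 vs 10: take 10 from right. Merged: [1, 3, 4, 8, 9, 10]
Compare 24 vs 22: take 22 from right. Merged: [1, 3, 4, 8, 9, 10, 22]
Compare 24 vs 30: take 24 from left. Merged: [1, 3, 4, 8, 9, 10, 22, 24]
Compare 32 vs 30: take 30 from right. Merged: [1, 3, 4, 8, 9, 10, 22, 24, 30]
Compare 32 vs 33: take 32 from left. Merged: [1, 3, 4, 8, 9, 10, 22, 24, 30, 32]
Append remaining from right: [33]. Merged: [1, 3, 4, 8, 9, 10, 22, 24, 30, 32, 33]

Final merged array: [1, 3, 4, 8, 9, 10, 22, 24, 30, 32, 33]
Total comparisons: 10

The merged array is [1, 3, 4, 8, 9, 10, 22, 24, 30, 32, 33], requiring 10 comparisons. The merge step runs in O(n) time where n is the total number of elements.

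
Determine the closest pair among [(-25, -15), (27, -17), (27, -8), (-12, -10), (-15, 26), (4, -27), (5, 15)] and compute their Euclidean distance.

Computing all pairwise distances among 7 points:

d((-25, -15), (27, -17)) = 52.0384
d((-25, -15), (27, -8)) = 52.469
d((-25, -15), (-12, -10)) = 13.9284
d((-25, -15), (-15, 26)) = 42.2019
d((-25, -15), (4, -27)) = 31.3847
d((-25, -15), (5, 15)) = 42.4264
d((27, -17), (27, -8)) = 9.0 <-- minimum
d((27, -17), (-12, -10)) = 39.6232
d((27, -17), (-15, 26)) = 60.1082
d((27, -17), (4, -27)) = 25.0799
d((27, -17), (5, 15)) = 38.833
d((27, -8), (-12, -10)) = 39.0512
d((27, -8), (-15, 26)) = 54.037
d((27, -8), (4, -27)) = 29.8329
d((27, -8), (5, 15)) = 31.8277
d((-12, -10), (-15, 26)) = 36.1248
d((-12, -10), (4, -27)) = 23.3452
d((-12, -10), (5, 15)) = 30.2324
d((-15, 26), (4, -27)) = 56.3028
d((-15, 26), (5, 15)) = 22.8254
d((4, -27), (5, 15)) = 42.0119

Closest pair: (27, -17) and (27, -8) with distance 9.0

The closest pair is (27, -17) and (27, -8) with Euclidean distance 9.0. For 7 points, brute-force pairwise comparison is shown above. For large n, the divide-and-conquer algorithm (sort by x, recurse on halves, check the dividing strip) achieves O(n log n).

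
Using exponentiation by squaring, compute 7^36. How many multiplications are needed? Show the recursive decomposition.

Computing 7^36 by squaring (build up from 7^1; each line after the first costs one multiplication):

7^1 = 7
7^2 = (7^1)^2 = 7^2 = 49
7^4 = (7^2)^2 = 49^2 = 2401
7^8 = (7^4)^2 = 2401^2 = 5764801
7^9 = 7 * 7^8 = 7 * 5764801 = 40353607
7^18 = (7^9)^2 = 40353607^2 = 1628413597910449
7^36 = (7^18)^2 = 1628413597910449^2 = 2651730845859653471779023381601

Result: 2651730845859653471779023381601
Multiplications needed: 6 (6 lines after 7^1)

7^36 = 2651730845859653471779023381601. Using exponentiation by squaring, this requires 6 multiplications. The key idea: if the exponent is even, square the half-power; if odd, multiply by the base once.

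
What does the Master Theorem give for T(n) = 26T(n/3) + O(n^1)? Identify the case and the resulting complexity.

Master Theorem for T(n) = 26T(n/3) + O(n^1):

a = 26, b = 3, c = 1
log_b(a) = log_3(26) = 2.9656

Case 1: c = 1 < log_3(26) = 2.9656
T(n) = O(n^(log_3 26))

For T(n) = 26T(n/3) + O(n^1): log_3(26) = 2.9656. This is Case 1 of the Master Theorem (c < log_b(a), work dominated by leaves), giving O(n^(log_3 26)).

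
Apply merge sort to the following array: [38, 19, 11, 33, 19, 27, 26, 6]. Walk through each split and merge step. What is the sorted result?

Merge sort trace:

Split: [38, 19, 11, 33, 19, 27, 26, 6] -> [38, 19, 11, 33] and [19, 27, 26, 6]
  Split: [38, 19, 11, 33] -> [38, 19] and [11, 33]
    Split: [38, 19] -> [38] and [19]
    Merge: [38] + [19] -> [19, 38]
    Split: [11, 33] -> [11] and [33]
    Merge: [11] + [33] -> [11, 33]
  Merge: [19, 38] + [11, 33] -> [11, 19, 33, 38]
  Split: [19, 27, 26, 6] -> [19, 27] and [26, 6]
    Split: [19, 27] -> [19] and [27]
    Merge: [19] + [27] -> [19, 27]
    Split: [26, 6] -> [26] and [6]
    Merge: [26] + [6] -> [6, 26]
  Merge: [19, 27] + [6, 26] -> [6, 19, 26, 27]
Merge: [11, 19, 33, 38] + [6, 19, 26, 27] -> [6, 11, 19, 19, 26, 27, 33, 38]

Final sorted array: [6, 11, 19, 19, 26, 27, 33, 38]

The merge sort proceeds by recursively splitting the array and merging sorted halves.
After all merges, the sorted array is [6, 11, 19, 19, 26, 27, 33, 38].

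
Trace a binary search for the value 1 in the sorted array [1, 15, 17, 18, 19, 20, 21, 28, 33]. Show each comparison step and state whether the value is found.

Binary search for 1 in [1, 15, 17, 18, 19, 20, 21, 28, 33]:

lo=0, hi=8, mid=4, arr[mid]=19 -> 19 > 1, search left half
lo=0, hi=3, mid=1, arr[mid]=15 -> 15 > 1, search left half
lo=0, hi=0, mid=0, arr[mid]=1 -> Found target at index 0!

Binary search finds 1 at index 0 after 3 comparisons. The search repeatedly halves the search space by comparing with the middle element.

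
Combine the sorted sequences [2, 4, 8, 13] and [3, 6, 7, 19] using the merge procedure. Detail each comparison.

Merging process:

Compare 2 vs 3: take 2 from left. Merged: [2]
Compare 4 vs 3: take 3 from right. Merged: [2, 3]
Compare 4 vs 6: take 4 from left. Merged: [2, 3, 4]
Compare 8 vs 6: take 6 from right. Merged: [2, 3, 4, 6]
Compare 8 vs 7: take 7 from right. Merged: [2, 3, 4, 6, 7]
Compare 8 vs 19: take 8 from left. Merged: [2, 3, 4, 6, 7, 8]
Compare 13 vs 19: take 13 from left. Merged: [2, 3, 4, 6, 7, 8, 13]
Append remaining from right: [19]. Merged: [2, 3, 4, 6, 7, 8, 13, 19]

Final merged array: [2, 3, 4, 6, 7, 8, 13, 19]
Total comparisons: 7

The merged array is [2, 3, 4, 6, 7, 8, 13, 19], requiring 7 comparisons. The merge step runs in O(n) time where n is the total number of elements.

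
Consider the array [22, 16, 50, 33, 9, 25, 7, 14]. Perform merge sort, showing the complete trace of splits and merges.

Merge sort trace:

Split: [22, 16, 50, 33, 9, 25, 7, 14] -> [22, 16, 50, 33] and [9, 25, 7, 14]
  Split: [22, 16, 50, 33] -> [22, 16] and [50, 33]
    Split: [22, 16] -> [22] and [16]
    Merge: [22] + [16] -> [16, 22]
    Split: [50, 33] -> [50] and [33]
    Merge: [50] + [33] -> [33, 50]
  Merge: [16, 22] + [33, 50] -> [16, 22, 33, 50]
  Split: [9, 25, 7, 14] -> [9, 25] and [7, 14]
    Split: [9, 25] -> [9] and [25]
    Merge: [9] + [25] -> [9, 25]
    Split: [7, 14] -> [7] and [14]
    Merge: [7] + [14] -> [7, 14]
  Merge: [9, 25] + [7, 14] -> [7, 9, 14, 25]
Merge: [16, 22, 33, 50] + [7, 9, 14, 25] -> [7, 9, 14, 16, 22, 25, 33, 50]

Final sorted array: [7, 9, 14, 16, 22, 25, 33, 50]

The merge sort proceeds by recursively splitting the array and merging sorted halves.
After all merges, the sorted array is [7, 9, 14, 16, 22, 25, 33, 50].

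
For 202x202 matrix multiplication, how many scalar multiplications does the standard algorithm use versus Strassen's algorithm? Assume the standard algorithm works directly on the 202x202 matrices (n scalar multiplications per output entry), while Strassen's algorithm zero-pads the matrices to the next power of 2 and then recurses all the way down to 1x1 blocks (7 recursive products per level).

Matrix multiplication for 202x202 matrices:

Strassen's algorithm requires power-of-2 dimensions. Pad 202x202 to 256x256 (next power of 2).

Standard algorithm: 202^3 = 8242408 multiplications
Strassen's algorithm: 7^(log2(256)) = 7^8 = 5764801 multiplications
Savings: 8242408 - 5764801 = 2477607 multiplications

Standard: 8242408 multiplications (202^3). Strassen: 5764801 multiplications (7^8, after padding to 256x256). Strassen reduces 8 recursive multiplications to 7 at each level.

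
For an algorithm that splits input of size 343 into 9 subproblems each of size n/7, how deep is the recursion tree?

For divide and conquer with division factor 7:

Problem sizes at each level:
Level 0: 343
Level 1: 49
Level 2: 7
Level 3: 1

The root is level 0 and the size-1 base case is level 3 (the tree spans levels 0 through 3, i.e. 4 levels counting the root), so the depth is the number of divisions: log_7(343) = 3

The recursion tree depth is log_7(343) = 3. At each level, the problem size is divided by 7, so it takes 3 divisions to reduce to a base case of size 1. The algorithm makes 9 recursive calls at each level.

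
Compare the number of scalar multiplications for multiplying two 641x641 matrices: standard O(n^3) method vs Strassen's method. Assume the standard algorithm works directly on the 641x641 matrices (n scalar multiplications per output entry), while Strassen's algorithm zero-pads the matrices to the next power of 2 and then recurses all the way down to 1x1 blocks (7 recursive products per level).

Matrix multiplication for 641x641 matrices:

Strassen's algorithm requires power-of-2 dimensions. Pad 641x641 to 1024x1024 (next power of 2).

Standard algorithm: 641^3 = 263374721 multiplications
Strassen's algorithm: 7^(log2(1024)) = 7^10 = 282475249 multiplications
Difference: 263374721 - 282475249 = -19100528 (Strassen uses MORE here due to padding overhead — for small or just-over-power-of-2 n, padding can outweigh the per-level savings)

Standard: 263374721 multiplications (641^3). Strassen: 282475249 multiplications (7^10, after padding to 1024x1024). Strassen reduces 8 recursive multiplications to 7 at each level.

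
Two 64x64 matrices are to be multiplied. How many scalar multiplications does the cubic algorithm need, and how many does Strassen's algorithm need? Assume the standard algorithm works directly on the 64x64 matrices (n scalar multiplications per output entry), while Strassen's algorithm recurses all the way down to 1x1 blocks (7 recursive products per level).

Matrix multiplication for 64x64 matrices:

Standard algorithm: 64^3 = 262144 multiplications
Strassen's algorithm: 7^(log2(64)) = 7^6 = 117649 multiplications
Savings: 262144 - 117649 = 144495 multiplications

Standard: 262144 multiplications (64^3). Strassen: 117649 multiplications (7^6). Strassen reduces 8 recursive multiplications to 7 at each level.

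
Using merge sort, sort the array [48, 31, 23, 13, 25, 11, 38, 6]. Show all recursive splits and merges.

Merge sort trace:

Split: [48, 31, 23, 13, 25, 11, 38, 6] -> [48, 31, 23, 13] and [25, 11, 38, 6]
  Split: [48, 31, 23, 13] -> [48, 31] and [23, 13]
    Split: [48, 31] -> [48] and [31]
    Merge: [48] + [31] -> [31, 48]
    Split: [23, 13] -> [23] and [13]
    Merge: [23] + [13] -> [13, 23]
  Merge: [31, 48] + [13, 23] -> [13, 23, 31, 48]
  Split: [25, 11, 38, 6] -> [25, 11] and [38, 6]
    Split: [25, 11] -> [25] and [11]
    Merge: [25] + [11] -> [11, 25]
    Split: [38, 6] -> [38] and [6]
    Merge: [38] + [6] -> [6, 38]
  Merge: [11, 25] + [6, 38] -> [6, 11, 25, 38]
Merge: [13, 23, 31, 48] + [6, 11, 25, 38] -> [6, 11, 13, 23, 25, 31, 38, 48]

Final sorted array: [6, 11, 13, 23, 25, 31, 38, 48]

The merge sort proceeds by recursively splitting the array and merging sorted halves.
After all merges, the sorted array is [6, 11, 13, 23, 25, 31, 38, 48].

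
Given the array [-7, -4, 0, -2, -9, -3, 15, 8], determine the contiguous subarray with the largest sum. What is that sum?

Using Kadane's algorithm on [-7, -4, 0, -2, -9, -3, 15, 8]:

Scanning through the array:
Position 1 (value -4): max_ending_here = -4, max_so_far = -4
Position 2 (value 0): max_ending_here = 0, max_so_far = 0
Position 3 (value -2): max_ending_here = -2, max_so_far = 0
Position 4 (value -9): max_ending_here = -9, max_so_far = 0
Position 5 (value -3): max_ending_here = -3, max_so_far = 0
Position 6 (value 15): max_ending_here = 15, max_so_far = 15
Position 7 (value 8): max_ending_here = 23, max_so_far = 23

Maximum subarray: [15, 8]
Maximum sum: 23

The maximum subarray is [15, 8] with sum 23. This subarray runs from index 6 to index 7.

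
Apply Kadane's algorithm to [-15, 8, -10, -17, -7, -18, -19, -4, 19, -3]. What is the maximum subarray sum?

Using Kadane's algorithm on [-15, 8, -10, -17, -7, -18, -19, -4, 19, -3]:

Scanning through the array:
Position 1 (value 8): max_ending_here = 8, max_so_far = 8
Position 2 (value -10): max_ending_here = -2, max_so_far = 8
Position 3 (value -17): max_ending_here = -17, max_so_far = 8
Position 4 (value -7): max_ending_here = -7, max_so_far = 8
Position 5 (value -18): max_ending_here = -18, max_so_far = 8
Position 6 (value -19): max_ending_here = -19, max_so_far = 8
Position 7 (value -4): max_ending_here = -4, max_so_far = 8
Position 8 (value 19): max_ending_here = 19, max_so_far = 19
Position 9 (value -3): max_ending_here = 16, max_so_far = 19

Maximum subarray: [19]
Maximum sum: 19

The maximum subarray is [19] with sum 19. This subarray runs from index 8 to index 8.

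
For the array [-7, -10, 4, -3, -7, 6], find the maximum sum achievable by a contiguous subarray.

Using Kadane's algorithm on [-7, -10, 4, -3, -7, 6]:

Scanning through the array:
Position 1 (value -10): max_ending_here = -10, max_so_far = -7
Position 2 (value 4): max_ending_here = 4, max_so_far = 4
Position 3 (value -3): max_ending_here = 1, max_so_far = 4
Position 4 (value -7): max_ending_here = -6, max_so_far = 4
Position 5 (value 6): max_ending_here = 6, max_so_far = 6

Maximum subarray: [6]
Maximum sum: 6

The maximum subarray is [6] with sum 6. This subarray runs from index 5 to index 5.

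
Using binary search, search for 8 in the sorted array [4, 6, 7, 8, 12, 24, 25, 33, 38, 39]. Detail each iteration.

Binary search for 8 in [4, 6, 7, 8, 12, 24, 25, 33, 38, 39]:

lo=0, hi=9, mid=4, arr[mid]=12 -> 12 > 8, search left half
lo=0, hi=3, mid=1, arr[mid]=6 -> 6 < 8, search right half
lo=2, hi=3, mid=2, arr[mid]=7 -> 7 < 8, search right half
lo=3, hi=3, mid=3, arr[mid]=8 -> Found target at index 3!

Binary search finds 8 at index 3 after 4 comparisons. The search repeatedly halves the search space by comparing with the middle element.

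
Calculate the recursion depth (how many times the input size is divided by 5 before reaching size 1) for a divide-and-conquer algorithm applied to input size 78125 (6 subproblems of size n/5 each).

For divide and conquer with division factor 5:

Problem sizes at each level:
Level 0: 78125
Level 1: 15625
Level 2: 3125
Level 3: 625
Level 4: 125
Level 5: 25
Level 6: 5
Level 7: 1

The root is level 0 and the size-1 base case is level 7 (the tree spans levels 0 through 7, i.e. 8 levels counting the root), so the depth is the number of divisions: log_5(78125) = 7

The recursion tree depth is log_5(78125) = 7. At each level, the problem size is divided by 5, so it takes 7 divisions to reduce to a base case of size 1. The algorithm makes 6 recursive calls at each level.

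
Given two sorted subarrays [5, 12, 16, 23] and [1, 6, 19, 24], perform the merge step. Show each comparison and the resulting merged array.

Merging process:

Compare 5 vs 1: take 1 from right. Merged: [1]
Compare 5 vs 6: take 5 from left. Merged: [1, 5]
Compare 12 vs 6: take 6 from right. Merged: [1, 5, 6]
Compare 12 vs 19: take 12 from left. Merged: [1, 5, 6, 12]
Compare 16 vs 19: take 16 from left. Merged: [1, 5, 6, 12, 16]
Compare 23 vs 19: take 19 from right. Merged: [1, 5, 6, 12, 16, 19]
Compare 23 vs 24: take 23 from left. Merged: [1, 5, 6, 12, 16, 19, 23]
Append remaining from right: [24]. Merged: [1, 5, 6, 12, 16, 19, 23, 24]

Final merged array: [1, 5, 6, 12, 16, 19, 23, 24]
Total comparisons: 7

The merged array is [1, 5, 6, 12, 16, 19, 23, 24], requiring 7 comparisons. The merge step runs in O(n) time where n is the total number of elements.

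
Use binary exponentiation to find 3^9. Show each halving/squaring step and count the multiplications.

Computing 3^9 by squaring (build up from 3^1; each line after the first costs one multiplication):

3^1 = 3
3^2 = (3^1)^2 = 3^2 = 9
3^4 = (3^2)^2 = 9^2 = 81
3^8 = (3^4)^2 = 81^2 = 6561
3^9 = 3 * 3^8 = 3 * 6561 = 19683

Result: 19683
Multiplications needed: 4 (4 lines after 3^1)

3^9 = 19683. Using exponentiation by squaring, this requires 4 multiplications. The key idea: if the exponent is even, square the half-power; if odd, multiply by the base once.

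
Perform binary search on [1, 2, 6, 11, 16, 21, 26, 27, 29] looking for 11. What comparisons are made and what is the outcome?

Binary search for 11 in [1, 2, 6, 11, 16, 21, 26, 27, 29]:

lo=0, hi=8, mid=4, arr[mid]=16 -> 16 > 11, search left half
lo=0, hi=3, mid=1, arr[mid]=2 -> 2 < 11, search right half
lo=2, hi=3, mid=2, arr[mid]=6 -> 6 < 11, search right half
lo=3, hi=3, mid=3, arr[mid]=11 -> Found target at index 3!

Binary search finds 11 at index 3 after 4 comparisons. The search repeatedly halves the search space by comparing with the middle element.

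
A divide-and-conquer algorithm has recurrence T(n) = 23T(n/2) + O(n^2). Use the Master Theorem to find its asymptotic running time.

Master Theorem for T(n) = 23T(n/2) + O(n^2):

a = 23, b = 2, c = 2
log_b(a) = log_2(23) = 4.5236

Case 1: c = 2 < log_2(23) = 4.5236
T(n) = O(n^(log_2 23))

For T(n) = 23T(n/2) + O(n^2): log_2(23) = 4.5236. This is Case 1 of the Master Theorem (c < log_b(a), work dominated by leaves), giving O(n^(log_2 23)).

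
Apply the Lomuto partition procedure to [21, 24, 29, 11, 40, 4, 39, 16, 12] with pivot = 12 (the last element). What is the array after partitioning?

Lomuto partition with pivot = 12:

Initial array: [21, 24, 29, 11, 40, 4, 39, 16, 12]

arr[0]=21 > 12: no swap
arr[1]=24 > 12: no swap
arr[2]=29 > 12: no swap
arr[3]=11 <= 12: swap with position 0, array becomes [11, 24, 29, 21, 40, 4, 39, 16, 12]
arr[4]=40 > 12: no swap
arr[5]=4 <= 12: swap with position 1, array becomes [11, 4, 29, 21, 40, 24, 39, 16, 12]
arr[6]=39 > 12: no swap
arr[7]=16 > 12: no swap

Place pivot at position 2: [11, 4, 12, 21, 40, 24, 39, 16, 29]
Pivot position: 2

After partitioning with pivot 12, the array becomes [11, 4, 12, 21, 40, 24, 39, 16, 29]. The pivot is placed at index 2. All elements to the left of the pivot are <= 12, and all elements to the right are > 12.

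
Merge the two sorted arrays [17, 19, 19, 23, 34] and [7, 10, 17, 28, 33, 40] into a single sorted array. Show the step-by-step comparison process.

Merging process:

Compare 17 vs 7: take 7 from right. Merged: [7]
Compare 17 vs 10: take 10 from right. Merged: [7, 10]
Compare 17 vs 17: take 17 from left. Merged: [7, 10, 17]
Compare 19 vs 17: take 17 from right. Merged: [7, 10, 17, 17]
Compare 19 vs 28: take 19 from left. Merged: [7, 10, 17, 17, 19]
Compare 19 vs 28: take 19 from left. Merged: [7, 10, 17, 17, 19, 19]
Compare 23 vs 28: take 23 from left. Merged: [7, 10, 17, 17, 19, 19, 23]
Compare 34 vs 28: take 28 from right. Merged: [7, 10, 17, 17, 19, 19, 23, 28]
Compare 34 vs 33: take 33 from right. Merged: [7, 10, 17, 17, 19, 19, 23, 28, 33]
Compare 34 vs 40: take 34 from left. Merged: [7, 10, 17, 17, 19, 19, 23, 28, 33, 34]
Append remaining from right: [40]. Merged: [7, 10, 17, 17, 19, 19, 23, 28, 33, 34, 40]

Final merged array: [7, 10, 17, 17, 19, 19, 23, 28, 33, 34, 40]
Total comparisons: 10

The merged array is [7, 10, 17, 17, 19, 19, 23, 28, 33, 34, 40], requiring 10 comparisons. The merge step runs in O(n) time where n is the total number of elements.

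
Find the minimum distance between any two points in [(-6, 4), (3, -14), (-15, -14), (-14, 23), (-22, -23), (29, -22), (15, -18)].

Computing all pairwise distances among 7 points:

d((-6, 4), (3, -14)) = 20.1246
d((-6, 4), (-15, -14)) = 20.1246
d((-6, 4), (-14, 23)) = 20.6155
d((-6, 4), (-22, -23)) = 31.3847
d((-6, 4), (29, -22)) = 43.6005
d((-6, 4), (15, -18)) = 30.4138
d((3, -14), (-15, -14)) = 18.0
d((3, -14), (-14, 23)) = 40.7185
d((3, -14), (-22, -23)) = 26.5707
d((3, -14), (29, -22)) = 27.2029
d((3, -14), (15, -18)) = 12.6491
d((-15, -14), (-14, 23)) = 37.0135
d((-15, -14), (-22, -23)) = 11.4018 <-- minimum
d((-15, -14), (29, -22)) = 44.7214
d((-15, -14), (15, -18)) = 30.2655
d((-14, 23), (-22, -23)) = 46.6905
d((-14, 23), (29, -22)) = 62.2415
d((-14, 23), (15, -18)) = 50.2195
d((-22, -23), (29, -22)) = 51.0098
d((-22, -23), (15, -18)) = 37.3363
d((29, -22), (15, -18)) = 14.5602

Closest pair: (-15, -14) and (-22, -23) with distance 11.4018

The closest pair is (-15, -14) and (-22, -23) with Euclidean distance 11.4018. For 7 points, brute-force pairwise comparison is shown above. For large n, the divide-and-conquer algorithm (sort by x, recurse on halves, check the dividing strip) achieves O(n log n).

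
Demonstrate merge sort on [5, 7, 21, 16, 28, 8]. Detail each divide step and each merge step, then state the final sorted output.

Merge sort trace:

Split: [5, 7, 21, 16, 28, 8] -> [5, 7, 21] and [16, 28, 8]
  Split: [5, 7, 21] -> [5] and [7, 21]
    Split: [7, 21] -> [7] and [21]
    Merge: [7] + [21] -> [7, 21]
  Merge: [5] + [7, 21] -> [5, 7, 21]
  Split: [16, 28, 8] -> [16] and [28, 8]
    Split: [28, 8] -> [28] and [8]
    Merge: [28] + [8] -> [8, 28]
  Merge: [16] + [8, 28] -> [8, 16, 28]
Merge: [5, 7, 21] + [8, 16, 28] -> [5, 7, 8, 16, 21, 28]

Final sorted array: [5, 7, 8, 16, 21, 28]

The merge sort proceeds by recursively splitting the array and merging sorted halves.
After all merges, the sorted array is [5, 7, 8, 16, 21, 28].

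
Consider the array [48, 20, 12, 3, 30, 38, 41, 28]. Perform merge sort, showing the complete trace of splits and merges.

Merge sort trace:

Split: [48, 20, 12, 3, 30, 38, 41, 28] -> [48, 20, 12, 3] and [30, 38, 41, 28]
  Split: [48, 20, 12, 3] -> [48, 20] and [12, 3]
    Split: [48, 20] -> [48] and [20]
    Merge: [48] + [20] -> [20, 48]
    Split: [12, 3] -> [12] and [3]
    Merge: [12] + [3] -> [3, 12]
  Merge: [20, 48] + [3, 12] -> [3, 12, 20, 48]
  Split: [30, 38, 41, 28] -> [30, 38] and [41, 28]
    Split: [30, 38] -> [30] and [38]
    Merge: [30] + [38] -> [30, 38]
    Split: [41, 28] -> [41] and [28]
    Merge: [41] + [28] -> [28, 41]
  Merge: [30, 38] + [28, 41] -> [28, 30, 38, 41]
Merge: [3, 12, 20, 48] + [28, 30, 38, 41] -> [3, 12, 20, 28, 30, 38, 41, 48]

Final sorted array: [3, 12, 20, 28, 30, 38, 41, 48]

The merge sort proceeds by recursively splitting the array and merging sorted halves.
After all merges, the sorted array is [3, 12, 20, 28, 30, 38, 41, 48].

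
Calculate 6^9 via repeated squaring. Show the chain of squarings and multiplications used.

Computing 6^9 by squaring (build up from 6^1; each line after the first costs one multiplication):

6^1 = 6
6^2 = (6^1)^2 = 6^2 = 36
6^4 = (6^2)^2 = 36^2 = 1296
6^8 = (6^4)^2 = 1296^2 = 1679616
6^9 = 6 * 6^8 = 6 * 1679616 = 10077696

Result: 10077696
Multiplications needed: 4 (4 lines after 6^1)

6^9 = 10077696. Using exponentiation by squaring, this requires 4 multiplications. The key idea: if the exponent is even, square the half-power; if odd, multiply by the base once.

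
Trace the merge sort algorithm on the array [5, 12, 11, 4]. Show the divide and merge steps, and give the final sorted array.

Merge sort trace:

Split: [5, 12, 11, 4] -> [5, 12] and [11, 4]
  Split: [5, 12] -> [5] and [12]
  Merge: [5] + [12] -> [5, 12]
  Split: [11, 4] -> [11] and [4]
  Merge: [11] + [4] -> [4, 11]
Merge: [5, 12] + [4, 11] -> [4, 5, 11, 12]

Final sorted array: [4, 5, 11, 12]

The merge sort proceeds by recursively splitting the array and merging sorted halves.
After all merges, the sorted array is [4, 5, 11, 12].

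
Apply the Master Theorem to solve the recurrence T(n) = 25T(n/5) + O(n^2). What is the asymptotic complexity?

Master Theorem for T(n) = 25T(n/5) + O(n^2):

a = 25, b = 5, c = 2
log_b(a) = log_5(25) = 2.0000

Case 2: c = 2 = log_5(25) = 2.0000
T(n) = O(n^2 log n) = O(n^2 log n)

For T(n) = 25T(n/5) + O(n^2): log_5(25) = 2.0000. This is Case 2 of the Master Theorem (c = log_b(a), equal work at all levels), giving O(n^2 log n).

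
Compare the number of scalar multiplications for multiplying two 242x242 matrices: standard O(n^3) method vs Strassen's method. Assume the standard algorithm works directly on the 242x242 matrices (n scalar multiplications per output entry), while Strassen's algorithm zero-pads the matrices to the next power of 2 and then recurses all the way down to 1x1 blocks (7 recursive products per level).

Matrix multiplication for 242x242 matrices:

Strassen's algorithm requires power-of-2 dimensions. Pad 242x242 to 256x256 (next power of 2).

Standard algorithm: 242^3 = 14172488 multiplications
Strassen's algorithm: 7^(log2(256)) = 7^8 = 5764801 multiplications
Savings: 14172488 - 5764801 = 8407687 multiplications

Standard: 14172488 multiplications (242^3). Strassen: 5764801 multiplications (7^8, after padding to 256x256). Strassen reduces 8 recursive multiplications to 7 at each level.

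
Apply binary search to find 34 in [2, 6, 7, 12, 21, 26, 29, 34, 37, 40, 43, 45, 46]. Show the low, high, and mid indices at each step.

Binary search for 34 in [2, 6, 7, 12, 21, 26, 29, 34, 37, 40, 43, 45, 46]:

lo=0, hi=12, mid=6, arr[mid]=29 -> 29 < 34, search right half
lo=7, hi=12, mid=9, arr[mid]=40 -> 40 > 34, search left half
lo=7, hi=8, mid=7, arr[mid]=34 -> Found target at index 7!

Binary search finds 34 at index 7 after 3 comparisons. The search repeatedly halves the search space by comparing with the middle element.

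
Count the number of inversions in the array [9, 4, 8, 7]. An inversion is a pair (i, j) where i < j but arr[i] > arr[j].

Finding inversions in [9, 4, 8, 7]:

(0, 1): arr[0]=9 > arr[1]=4
(0, 2): arr[0]=9 > arr[2]=8
(0, 3): arr[0]=9 > arr[3]=7
(2, 3): arr[2]=8 > arr[3]=7

Total inversions: 4

The array has 4 inversion(s): (0,1), (0,2), (0,3), (2,3). Each pair (i,j) satisfies i < j and arr[i] > arr[j].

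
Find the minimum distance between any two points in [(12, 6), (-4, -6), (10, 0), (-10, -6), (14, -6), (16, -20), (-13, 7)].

Computing all pairwise distances among 7 points:

d((12, 6), (-4, -6)) = 20.0
d((12, 6), (10, 0)) = 6.3246
d((12, 6), (-10, -6)) = 25.0599
d((12, 6), (14, -6)) = 12.1655
d((12, 6), (16, -20)) = 26.3059
d((12, 6), (-13, 7)) = 25.02
d((-4, -6), (10, 0)) = 15.2315
d((-4, -6), (-10, -6)) = 6.0 <-- minimum
d((-4, -6), (14, -6)) = 18.0
d((-4, -6), (16, -20)) = 24.4131
d((-4, -6), (-13, 7)) = 15.8114
d((10, 0), (-10, -6)) = 20.8806
d((10, 0), (14, -6)) = 7.2111
d((10, 0), (16, -20)) = 20.8806
d((10, 0), (-13, 7)) = 24.0416
d((-10, -6), (14, -6)) = 24.0
d((-10, -6), (16, -20)) = 29.5296
d((-10, -6), (-13, 7)) = 13.3417
d((14, -6), (16, -20)) = 14.1421
d((14, -6), (-13, 7)) = 29.9666
d((16, -20), (-13, 7)) = 39.6232

Closest pair: (-4, -6) and (-10, -6) with distance 6.0

The closest pair is (-4, -6) and (-10, -6) with Euclidean distance 6.0. For 7 points, brute-force pairwise comparison is shown above. For large n, the divide-and-conquer algorithm (sort by x, recurse on halves, check the dividing strip) achieves O(n log n).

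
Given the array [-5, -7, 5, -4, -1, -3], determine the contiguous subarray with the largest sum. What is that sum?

Using Kadane's algorithm on [-5, -7, 5, -4, -1, -3]:

Scanning through the array:
Position 1 (value -7): max_ending_here = -7, max_so_far = -5
Position 2 (value 5): max_ending_here = 5, max_so_far = 5
Position 3 (value -4): max_ending_here = 1, max_so_far = 5
Position 4 (value -1): max_ending_here = 0, max_so_far = 5
Position 5 (value -3): max_ending_here = -3, max_so_far = 5

Maximum subarray: [5]
Maximum sum: 5

The maximum subarray is [5] with sum 5. This subarray runs from index 2 to index 2.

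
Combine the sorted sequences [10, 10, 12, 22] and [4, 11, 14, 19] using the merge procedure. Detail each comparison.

Merging process:

Compare 10 vs 4: take 4 from right. Merged: [4]
Compare 10 vs 11: take 10 from left. Merged: [4, 10]
Compare 10 vs 11: take 10 from left. Merged: [4, 10, 10]
Compare 12 vs 11: take 11 from right. Merged: [4, 10, 10, 11]
Compare 12 vs 14: take 12 from left. Merged: [4, 10, 10, 11, 12]
Compare 22 vs 14: take 14 from right. Merged: [4, 10, 10, 11, 12, 14]
Compare 22 vs 19: take 19 from right. Merged: [4, 10, 10, 11, 12, 14, 19]
Append remaining from left: [22]. Merged: [4, 10, 10, 11, 12, 14, 19, 22]

Final merged array: [4, 10, 10, 11, 12, 14, 19, 22]
Total comparisons: 7

The merged array is [4, 10, 10, 11, 12, 14, 19, 22], requiring 7 comparisons. The merge step runs in O(n) time where n is the total number of elements.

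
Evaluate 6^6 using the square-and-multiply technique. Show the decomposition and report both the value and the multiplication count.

Computing 6^6 by squaring (build up from 6^1; each line after the first costs one multiplication):

6^1 = 6
6^2 = (6^1)^2 = 6^2 = 36
6^3 = 6 * 6^2 = 6 * 36 = 216
6^6 = (6^3)^2 = 216^2 = 46656

Result: 46656
Multiplications needed: 3 (3 lines after 6^1)

6^6 = 46656. Using exponentiation by squaring, this requires 3 multiplications. The key idea: if the exponent is even, square the half-power; if odd, multiply by the base once.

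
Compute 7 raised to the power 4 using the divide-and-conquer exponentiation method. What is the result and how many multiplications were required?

Computing 7^4 by squaring (build up from 7^1; each line after the first costs one multiplication):

7^1 = 7
7^2 = (7^1)^2 = 7^2 = 49
7^4 = (7^2)^2 = 49^2 = 2401

Result: 2401
Multiplications needed: 2 (2 lines after 7^1)

7^4 = 2401. Using exponentiation by squaring, this requires 2 multiplications. The key idea: if the exponent is even, square the half-power; if odd, multiply by the base once.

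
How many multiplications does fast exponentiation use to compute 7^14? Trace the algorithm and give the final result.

Computing 7^14 by squaring (build up from 7^1; each line after the first costs one multiplication):

7^1 = 7
7^2 = (7^1)^2 = 7^2 = 49
7^3 = 7 * 7^2 = 7 * 49 = 343
7^6 = (7^3)^2 = 343^2 = 117649
7^7 = 7 * 7^6 = 7 * 117649 = 823543
7^14 = (7^7)^2 = 823543^2 = 678223072849

Result: 678223072849
Multiplications needed: 5 (5 lines after 7^1)

7^14 = 678223072849. Using exponentiation by squaring, this requires 5 multiplications. The key idea: if the exponent is even, square the half-power; if odd, multiply by the base once.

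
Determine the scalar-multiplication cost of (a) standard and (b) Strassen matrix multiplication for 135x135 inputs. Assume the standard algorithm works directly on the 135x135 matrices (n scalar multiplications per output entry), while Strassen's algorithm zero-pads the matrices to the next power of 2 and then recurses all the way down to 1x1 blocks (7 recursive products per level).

Matrix multiplication for 135x135 matrices:

Strassen's algorithm requires power-of-2 dimensions. Pad 135x135 to 256x256 (next power of 2).

Standard algorithm: 135^3 = 2460375 multiplications
Strassen's algorithm: 7^(log2(256)) = 7^8 = 5764801 multiplications
Difference: 2460375 - 5764801 = -3304426 (Strassen uses MORE here due to padding overhead — for small or just-over-power-of-2 n, padding can outweigh the per-level savings)

Standard: 2460375 multiplications (135^3). Strassen: 5764801 multiplications (7^8, after padding to 256x256). Strassen reduces 8 recursive multiplications to 7 at each level.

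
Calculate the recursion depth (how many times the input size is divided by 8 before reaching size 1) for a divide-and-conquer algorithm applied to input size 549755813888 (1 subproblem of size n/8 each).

For divide and conquer with division factor 8:

Problem sizes at each level:
Level 0: 549755813888
Level 1: 68719476736
Level 2: 8589934592
Level 3: 1073741824
Level 4: 134217728
Level 5: 16777216
Level 6: 2097152
Level 7: 262144
Level 8: 32768
Level 9: 4096
Level 10: 512
Level 11: 64
Level 12: 8
Level 13: 1

The root is level 0 and the size-1 base case is level 13 (the tree spans levels 0 through 13, i.e. 14 levels counting the root), so the depth is the number of divisions: log_8(549755813888) = 13

The recursion tree depth is log_8(549755813888) = 13. At each level, the problem size is divided by 8, so it takes 13 divisions to reduce to a base case of size 1. The algorithm makes 1 recursive call at each level.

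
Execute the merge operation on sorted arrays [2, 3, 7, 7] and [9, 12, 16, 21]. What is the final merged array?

Merging process:

Compare 2 vs 9: take 2 from left. Merged: [2]
Compare 3 vs 9: take 3 from left. Merged: [2, 3]
Compare 7 vs 9: take 7 from left. Merged: [2, 3, 7]
Compare 7 vs 9: take 7 from left. Merged: [2, 3, 7, 7]
Append remaining from right: [9, 12, 16, 21]. Merged: [2, 3, 7, 7, 9, 12, 16, 21]

Final merged array: [2, 3, 7, 7, 9, 12, 16, 21]
Total comparisons: 4

The merged array is [2, 3, 7, 7, 9, 12, 16, 21], requiring 4 comparisons. The merge step runs in O(n) time where n is the total number of elements.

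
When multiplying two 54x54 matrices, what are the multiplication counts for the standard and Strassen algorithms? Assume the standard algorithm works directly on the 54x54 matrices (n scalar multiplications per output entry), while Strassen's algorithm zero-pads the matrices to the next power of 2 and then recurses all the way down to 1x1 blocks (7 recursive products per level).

Matrix multiplication for 54x54 matrices:

Strassen's algorithm requires power-of-2 dimensions. Pad 54x54 to 64x64 (next power of 2).

Standard algorithm: 54^3 = 157464 multiplications
Strassen's algorithm: 7^(log2(64)) = 7^6 = 117649 multiplications
Savings: 157464 - 117649 = 39815 multiplications

Standard: 157464 multiplications (54^3). Strassen: 117649 multiplications (7^6, after padding to 64x64). Strassen reduces 8 recursive multiplications to 7 at each level.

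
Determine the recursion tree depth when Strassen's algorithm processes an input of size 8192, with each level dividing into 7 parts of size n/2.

For divide and conquer with division factor 2:

Problem sizes at each level:
Level 0: 8192
Level 1: 4096
Level 2: 2048
Level 3: 1024
Level 4: 512
Level 5: 256
Level 6: 128
Level 7: 64
Level 8: 32
Level 9: 16
Level 10: 8
Level 11: 4
Level 12: 2
Level 13: 1

The root is level 0 and the size-1 base case is level 13 (the tree spans levels 0 through 13, i.e. 14 levels counting the root), so the depth is the number of divisions: log_2(8192) = 13

The recursion tree depth is log_2(8192) = 13. At each level, the problem size is divided by 2, so it takes 13 divisions to reduce to a base case of size 1. The algorithm makes 7 recursive calls at each level.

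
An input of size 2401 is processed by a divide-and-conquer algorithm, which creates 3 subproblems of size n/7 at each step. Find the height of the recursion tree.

For divide and conquer with division factor 7:

Problem sizes at each level:
Level 0: 2401
Level 1: 343
Level 2: 49
Level 3: 7
Level 4: 1

The root is level 0 and the size-1 base case is level 4 (the tree spans levels 0 through 4, i.e. 5 levels counting the root), so the depth is the number of divisions: log_7(2401) = 4

The recursion tree depth is log_7(2401) = 4. At each level, the problem size is divided by 7, so it takes 4 divisions to reduce to a base case of size 1. The algorithm makes 3 recursive calls at each level.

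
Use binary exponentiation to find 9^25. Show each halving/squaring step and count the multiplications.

Computing 9^25 by squaring (build up from 9^1; each line after the first costs one multiplication):

9^1 = 9
9^2 = (9^1)^2 = 9^2 = 81
9^3 = 9 * 9^2 = 9 * 81 = 729
9^6 = (9^3)^2 = 729^2 = 531441
9^12 = (9^6)^2 = 531441^2 = 282429536481
9^24 = (9^12)^2 = 282429536481^2 = 79766443076872509863361
9^25 = 9 * 9^24 = 9 * 79766443076872509863361 = 717897987691852588770249

Result: 717897987691852588770249
Multiplications needed: 6 (6 lines after 9^1)

9^25 = 717897987691852588770249. Using exponentiation by squaring, this requires 6 multiplications. The key idea: if the exponent is even, square the half-power; if odd, multiply by the base once.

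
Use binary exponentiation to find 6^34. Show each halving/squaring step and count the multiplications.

Computing 6^34 by squaring (build up from 6^1; each line after the first costs one multiplication):

6^1 = 6
6^2 = (6^1)^2 = 6^2 = 36
6^4 = (6^2)^2 = 36^2 = 1296
6^8 = (6^4)^2 = 1296^2 = 1679616
6^16 = (6^8)^2 = 1679616^2 = 2821109907456
6^17 = 6 * 6^16 = 6 * 2821109907456 = 16926659444736
6^34 = (6^17)^2 = 16926659444736^2 = 286511799958070431838109696

Result: 286511799958070431838109696
Multiplications needed: 6 (6 lines after 6^1)

6^34 = 286511799958070431838109696. Using exponentiation by squaring, this requires 6 multiplications. The key idea: if the exponent is even, square the half-power; if odd, multiply by the base once.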